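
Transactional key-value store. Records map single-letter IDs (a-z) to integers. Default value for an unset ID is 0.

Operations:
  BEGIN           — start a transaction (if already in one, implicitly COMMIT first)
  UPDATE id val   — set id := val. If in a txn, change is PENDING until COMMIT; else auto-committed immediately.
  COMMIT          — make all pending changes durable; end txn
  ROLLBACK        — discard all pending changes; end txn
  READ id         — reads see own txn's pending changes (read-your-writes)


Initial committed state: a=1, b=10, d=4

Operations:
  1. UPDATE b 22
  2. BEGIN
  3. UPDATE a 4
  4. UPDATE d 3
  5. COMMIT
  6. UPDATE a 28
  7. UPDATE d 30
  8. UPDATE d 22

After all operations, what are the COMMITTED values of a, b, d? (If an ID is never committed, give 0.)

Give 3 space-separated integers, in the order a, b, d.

Initial committed: {a=1, b=10, d=4}
Op 1: UPDATE b=22 (auto-commit; committed b=22)
Op 2: BEGIN: in_txn=True, pending={}
Op 3: UPDATE a=4 (pending; pending now {a=4})
Op 4: UPDATE d=3 (pending; pending now {a=4, d=3})
Op 5: COMMIT: merged ['a', 'd'] into committed; committed now {a=4, b=22, d=3}
Op 6: UPDATE a=28 (auto-commit; committed a=28)
Op 7: UPDATE d=30 (auto-commit; committed d=30)
Op 8: UPDATE d=22 (auto-commit; committed d=22)
Final committed: {a=28, b=22, d=22}

Answer: 28 22 22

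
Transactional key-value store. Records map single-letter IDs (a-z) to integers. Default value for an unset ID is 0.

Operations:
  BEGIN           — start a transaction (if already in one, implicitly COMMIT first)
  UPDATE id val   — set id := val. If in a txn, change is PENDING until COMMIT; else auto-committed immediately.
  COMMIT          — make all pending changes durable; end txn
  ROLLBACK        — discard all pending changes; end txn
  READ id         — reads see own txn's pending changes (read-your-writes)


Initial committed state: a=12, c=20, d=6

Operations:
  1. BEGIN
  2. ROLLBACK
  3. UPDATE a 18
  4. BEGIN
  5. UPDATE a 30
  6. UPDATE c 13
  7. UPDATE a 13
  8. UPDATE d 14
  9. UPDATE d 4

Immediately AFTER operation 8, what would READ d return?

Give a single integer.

Answer: 14

Derivation:
Initial committed: {a=12, c=20, d=6}
Op 1: BEGIN: in_txn=True, pending={}
Op 2: ROLLBACK: discarded pending []; in_txn=False
Op 3: UPDATE a=18 (auto-commit; committed a=18)
Op 4: BEGIN: in_txn=True, pending={}
Op 5: UPDATE a=30 (pending; pending now {a=30})
Op 6: UPDATE c=13 (pending; pending now {a=30, c=13})
Op 7: UPDATE a=13 (pending; pending now {a=13, c=13})
Op 8: UPDATE d=14 (pending; pending now {a=13, c=13, d=14})
After op 8: visible(d) = 14 (pending={a=13, c=13, d=14}, committed={a=18, c=20, d=6})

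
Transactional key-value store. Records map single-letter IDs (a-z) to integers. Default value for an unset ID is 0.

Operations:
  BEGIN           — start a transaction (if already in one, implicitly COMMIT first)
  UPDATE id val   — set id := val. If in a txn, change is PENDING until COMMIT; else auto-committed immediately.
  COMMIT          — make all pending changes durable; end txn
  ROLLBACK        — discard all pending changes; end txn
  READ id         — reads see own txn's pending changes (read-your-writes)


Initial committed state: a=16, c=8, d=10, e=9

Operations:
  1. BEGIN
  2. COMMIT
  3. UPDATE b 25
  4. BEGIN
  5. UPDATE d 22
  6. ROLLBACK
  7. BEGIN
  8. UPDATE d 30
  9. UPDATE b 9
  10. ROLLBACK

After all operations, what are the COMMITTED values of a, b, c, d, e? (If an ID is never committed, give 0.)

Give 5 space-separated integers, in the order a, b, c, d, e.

Initial committed: {a=16, c=8, d=10, e=9}
Op 1: BEGIN: in_txn=True, pending={}
Op 2: COMMIT: merged [] into committed; committed now {a=16, c=8, d=10, e=9}
Op 3: UPDATE b=25 (auto-commit; committed b=25)
Op 4: BEGIN: in_txn=True, pending={}
Op 5: UPDATE d=22 (pending; pending now {d=22})
Op 6: ROLLBACK: discarded pending ['d']; in_txn=False
Op 7: BEGIN: in_txn=True, pending={}
Op 8: UPDATE d=30 (pending; pending now {d=30})
Op 9: UPDATE b=9 (pending; pending now {b=9, d=30})
Op 10: ROLLBACK: discarded pending ['b', 'd']; in_txn=False
Final committed: {a=16, b=25, c=8, d=10, e=9}

Answer: 16 25 8 10 9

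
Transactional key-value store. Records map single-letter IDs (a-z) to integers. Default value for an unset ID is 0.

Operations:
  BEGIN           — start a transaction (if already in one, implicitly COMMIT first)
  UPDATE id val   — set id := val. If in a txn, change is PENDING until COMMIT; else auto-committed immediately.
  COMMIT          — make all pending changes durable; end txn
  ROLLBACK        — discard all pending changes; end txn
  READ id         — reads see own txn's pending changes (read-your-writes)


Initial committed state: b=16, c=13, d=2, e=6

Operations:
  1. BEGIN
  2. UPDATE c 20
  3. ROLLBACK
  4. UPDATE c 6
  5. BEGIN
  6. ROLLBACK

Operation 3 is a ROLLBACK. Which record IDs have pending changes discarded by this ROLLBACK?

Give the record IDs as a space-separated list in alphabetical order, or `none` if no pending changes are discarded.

Initial committed: {b=16, c=13, d=2, e=6}
Op 1: BEGIN: in_txn=True, pending={}
Op 2: UPDATE c=20 (pending; pending now {c=20})
Op 3: ROLLBACK: discarded pending ['c']; in_txn=False
Op 4: UPDATE c=6 (auto-commit; committed c=6)
Op 5: BEGIN: in_txn=True, pending={}
Op 6: ROLLBACK: discarded pending []; in_txn=False
ROLLBACK at op 3 discards: ['c']

Answer: c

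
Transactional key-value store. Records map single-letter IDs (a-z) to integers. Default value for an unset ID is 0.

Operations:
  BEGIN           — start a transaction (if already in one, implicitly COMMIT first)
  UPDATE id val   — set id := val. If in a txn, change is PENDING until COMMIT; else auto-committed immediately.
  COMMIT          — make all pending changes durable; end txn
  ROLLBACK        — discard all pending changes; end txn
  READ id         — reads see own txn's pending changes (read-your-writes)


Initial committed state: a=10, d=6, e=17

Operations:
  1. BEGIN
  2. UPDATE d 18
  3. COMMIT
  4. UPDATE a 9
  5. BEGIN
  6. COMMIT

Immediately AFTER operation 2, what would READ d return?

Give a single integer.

Initial committed: {a=10, d=6, e=17}
Op 1: BEGIN: in_txn=True, pending={}
Op 2: UPDATE d=18 (pending; pending now {d=18})
After op 2: visible(d) = 18 (pending={d=18}, committed={a=10, d=6, e=17})

Answer: 18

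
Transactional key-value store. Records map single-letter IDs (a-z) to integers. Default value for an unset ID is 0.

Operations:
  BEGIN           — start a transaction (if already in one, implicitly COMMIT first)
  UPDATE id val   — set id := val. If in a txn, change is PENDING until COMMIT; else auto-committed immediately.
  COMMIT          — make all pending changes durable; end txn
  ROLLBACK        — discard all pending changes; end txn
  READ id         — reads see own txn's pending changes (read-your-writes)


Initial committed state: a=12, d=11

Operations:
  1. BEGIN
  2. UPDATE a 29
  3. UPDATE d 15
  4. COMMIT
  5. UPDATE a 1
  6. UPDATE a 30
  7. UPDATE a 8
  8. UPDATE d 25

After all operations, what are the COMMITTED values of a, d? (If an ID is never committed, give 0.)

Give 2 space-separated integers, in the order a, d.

Answer: 8 25

Derivation:
Initial committed: {a=12, d=11}
Op 1: BEGIN: in_txn=True, pending={}
Op 2: UPDATE a=29 (pending; pending now {a=29})
Op 3: UPDATE d=15 (pending; pending now {a=29, d=15})
Op 4: COMMIT: merged ['a', 'd'] into committed; committed now {a=29, d=15}
Op 5: UPDATE a=1 (auto-commit; committed a=1)
Op 6: UPDATE a=30 (auto-commit; committed a=30)
Op 7: UPDATE a=8 (auto-commit; committed a=8)
Op 8: UPDATE d=25 (auto-commit; committed d=25)
Final committed: {a=8, d=25}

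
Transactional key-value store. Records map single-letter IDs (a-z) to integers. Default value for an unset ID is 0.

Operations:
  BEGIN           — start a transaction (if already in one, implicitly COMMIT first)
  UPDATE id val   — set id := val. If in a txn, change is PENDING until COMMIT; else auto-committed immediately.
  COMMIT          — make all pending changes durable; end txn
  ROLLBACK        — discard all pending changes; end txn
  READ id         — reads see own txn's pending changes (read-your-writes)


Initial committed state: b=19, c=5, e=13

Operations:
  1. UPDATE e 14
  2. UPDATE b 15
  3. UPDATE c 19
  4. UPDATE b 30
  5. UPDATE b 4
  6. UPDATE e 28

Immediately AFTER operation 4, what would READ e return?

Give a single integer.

Answer: 14

Derivation:
Initial committed: {b=19, c=5, e=13}
Op 1: UPDATE e=14 (auto-commit; committed e=14)
Op 2: UPDATE b=15 (auto-commit; committed b=15)
Op 3: UPDATE c=19 (auto-commit; committed c=19)
Op 4: UPDATE b=30 (auto-commit; committed b=30)
After op 4: visible(e) = 14 (pending={}, committed={b=30, c=19, e=14})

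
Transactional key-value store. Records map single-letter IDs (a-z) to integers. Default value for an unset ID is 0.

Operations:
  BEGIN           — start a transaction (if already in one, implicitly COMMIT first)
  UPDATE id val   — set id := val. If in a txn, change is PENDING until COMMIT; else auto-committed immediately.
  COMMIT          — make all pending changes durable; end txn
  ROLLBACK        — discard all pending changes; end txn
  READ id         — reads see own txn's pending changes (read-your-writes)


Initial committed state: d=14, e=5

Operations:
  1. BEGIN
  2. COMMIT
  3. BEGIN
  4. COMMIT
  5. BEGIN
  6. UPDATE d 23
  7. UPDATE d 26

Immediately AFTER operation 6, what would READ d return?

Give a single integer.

Initial committed: {d=14, e=5}
Op 1: BEGIN: in_txn=True, pending={}
Op 2: COMMIT: merged [] into committed; committed now {d=14, e=5}
Op 3: BEGIN: in_txn=True, pending={}
Op 4: COMMIT: merged [] into committed; committed now {d=14, e=5}
Op 5: BEGIN: in_txn=True, pending={}
Op 6: UPDATE d=23 (pending; pending now {d=23})
After op 6: visible(d) = 23 (pending={d=23}, committed={d=14, e=5})

Answer: 23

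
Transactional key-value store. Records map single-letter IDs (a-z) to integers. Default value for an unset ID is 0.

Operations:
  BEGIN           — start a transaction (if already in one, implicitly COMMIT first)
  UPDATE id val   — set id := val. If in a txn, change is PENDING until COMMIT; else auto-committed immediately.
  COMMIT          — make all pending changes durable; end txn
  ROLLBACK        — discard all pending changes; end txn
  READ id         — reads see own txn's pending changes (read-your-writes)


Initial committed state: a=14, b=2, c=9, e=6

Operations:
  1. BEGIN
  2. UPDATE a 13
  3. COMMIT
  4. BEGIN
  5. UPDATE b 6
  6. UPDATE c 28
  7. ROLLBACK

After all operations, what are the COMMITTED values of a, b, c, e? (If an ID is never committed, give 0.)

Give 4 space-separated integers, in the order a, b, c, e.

Initial committed: {a=14, b=2, c=9, e=6}
Op 1: BEGIN: in_txn=True, pending={}
Op 2: UPDATE a=13 (pending; pending now {a=13})
Op 3: COMMIT: merged ['a'] into committed; committed now {a=13, b=2, c=9, e=6}
Op 4: BEGIN: in_txn=True, pending={}
Op 5: UPDATE b=6 (pending; pending now {b=6})
Op 6: UPDATE c=28 (pending; pending now {b=6, c=28})
Op 7: ROLLBACK: discarded pending ['b', 'c']; in_txn=False
Final committed: {a=13, b=2, c=9, e=6}

Answer: 13 2 9 6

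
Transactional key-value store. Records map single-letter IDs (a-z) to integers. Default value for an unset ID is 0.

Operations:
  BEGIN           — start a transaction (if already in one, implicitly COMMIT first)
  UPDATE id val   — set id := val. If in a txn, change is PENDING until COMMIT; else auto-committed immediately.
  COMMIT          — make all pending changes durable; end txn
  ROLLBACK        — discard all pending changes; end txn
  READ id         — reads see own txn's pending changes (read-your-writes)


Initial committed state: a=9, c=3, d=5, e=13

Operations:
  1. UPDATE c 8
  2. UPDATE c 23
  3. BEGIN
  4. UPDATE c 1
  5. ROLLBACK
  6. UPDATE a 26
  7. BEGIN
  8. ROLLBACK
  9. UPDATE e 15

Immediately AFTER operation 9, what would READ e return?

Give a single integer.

Answer: 15

Derivation:
Initial committed: {a=9, c=3, d=5, e=13}
Op 1: UPDATE c=8 (auto-commit; committed c=8)
Op 2: UPDATE c=23 (auto-commit; committed c=23)
Op 3: BEGIN: in_txn=True, pending={}
Op 4: UPDATE c=1 (pending; pending now {c=1})
Op 5: ROLLBACK: discarded pending ['c']; in_txn=False
Op 6: UPDATE a=26 (auto-commit; committed a=26)
Op 7: BEGIN: in_txn=True, pending={}
Op 8: ROLLBACK: discarded pending []; in_txn=False
Op 9: UPDATE e=15 (auto-commit; committed e=15)
After op 9: visible(e) = 15 (pending={}, committed={a=26, c=23, d=5, e=15})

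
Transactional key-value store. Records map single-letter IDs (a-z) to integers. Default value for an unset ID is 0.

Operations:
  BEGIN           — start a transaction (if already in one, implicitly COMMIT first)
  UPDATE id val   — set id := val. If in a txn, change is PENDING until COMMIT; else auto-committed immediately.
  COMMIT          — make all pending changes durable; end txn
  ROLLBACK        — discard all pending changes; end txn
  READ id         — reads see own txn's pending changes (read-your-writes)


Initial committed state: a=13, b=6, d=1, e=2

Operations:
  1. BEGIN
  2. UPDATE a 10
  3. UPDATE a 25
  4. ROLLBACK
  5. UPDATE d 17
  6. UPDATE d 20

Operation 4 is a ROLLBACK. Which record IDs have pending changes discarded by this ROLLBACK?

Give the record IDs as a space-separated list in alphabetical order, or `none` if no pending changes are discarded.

Answer: a

Derivation:
Initial committed: {a=13, b=6, d=1, e=2}
Op 1: BEGIN: in_txn=True, pending={}
Op 2: UPDATE a=10 (pending; pending now {a=10})
Op 3: UPDATE a=25 (pending; pending now {a=25})
Op 4: ROLLBACK: discarded pending ['a']; in_txn=False
Op 5: UPDATE d=17 (auto-commit; committed d=17)
Op 6: UPDATE d=20 (auto-commit; committed d=20)
ROLLBACK at op 4 discards: ['a']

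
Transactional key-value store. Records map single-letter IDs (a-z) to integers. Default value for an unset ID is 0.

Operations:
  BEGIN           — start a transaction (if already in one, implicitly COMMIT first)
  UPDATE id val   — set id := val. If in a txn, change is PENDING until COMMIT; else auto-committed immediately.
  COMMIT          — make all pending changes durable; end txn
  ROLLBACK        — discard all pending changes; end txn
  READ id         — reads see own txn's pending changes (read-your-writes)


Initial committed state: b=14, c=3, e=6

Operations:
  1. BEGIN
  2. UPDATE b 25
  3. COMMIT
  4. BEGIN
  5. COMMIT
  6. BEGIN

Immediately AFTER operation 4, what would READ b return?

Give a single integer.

Initial committed: {b=14, c=3, e=6}
Op 1: BEGIN: in_txn=True, pending={}
Op 2: UPDATE b=25 (pending; pending now {b=25})
Op 3: COMMIT: merged ['b'] into committed; committed now {b=25, c=3, e=6}
Op 4: BEGIN: in_txn=True, pending={}
After op 4: visible(b) = 25 (pending={}, committed={b=25, c=3, e=6})

Answer: 25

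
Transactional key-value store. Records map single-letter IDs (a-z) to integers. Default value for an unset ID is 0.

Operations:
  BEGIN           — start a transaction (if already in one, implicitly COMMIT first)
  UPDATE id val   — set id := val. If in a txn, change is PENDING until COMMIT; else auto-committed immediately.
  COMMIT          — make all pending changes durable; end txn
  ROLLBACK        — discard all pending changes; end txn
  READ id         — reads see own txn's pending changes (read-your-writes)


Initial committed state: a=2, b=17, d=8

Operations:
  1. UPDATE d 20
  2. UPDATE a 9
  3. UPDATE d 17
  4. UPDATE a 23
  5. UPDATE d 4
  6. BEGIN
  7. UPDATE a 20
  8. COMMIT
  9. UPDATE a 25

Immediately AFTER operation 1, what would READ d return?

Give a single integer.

Answer: 20

Derivation:
Initial committed: {a=2, b=17, d=8}
Op 1: UPDATE d=20 (auto-commit; committed d=20)
After op 1: visible(d) = 20 (pending={}, committed={a=2, b=17, d=20})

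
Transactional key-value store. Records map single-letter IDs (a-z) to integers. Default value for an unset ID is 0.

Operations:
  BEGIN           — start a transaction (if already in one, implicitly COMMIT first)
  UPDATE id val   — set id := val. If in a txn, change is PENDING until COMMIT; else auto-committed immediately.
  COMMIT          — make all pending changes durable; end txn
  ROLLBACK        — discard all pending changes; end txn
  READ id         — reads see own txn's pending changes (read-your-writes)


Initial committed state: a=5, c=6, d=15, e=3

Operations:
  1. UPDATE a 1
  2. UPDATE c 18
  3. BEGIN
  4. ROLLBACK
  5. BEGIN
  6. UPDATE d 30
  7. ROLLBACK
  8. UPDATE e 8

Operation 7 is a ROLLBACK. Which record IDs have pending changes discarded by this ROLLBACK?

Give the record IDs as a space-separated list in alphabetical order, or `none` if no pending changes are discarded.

Answer: d

Derivation:
Initial committed: {a=5, c=6, d=15, e=3}
Op 1: UPDATE a=1 (auto-commit; committed a=1)
Op 2: UPDATE c=18 (auto-commit; committed c=18)
Op 3: BEGIN: in_txn=True, pending={}
Op 4: ROLLBACK: discarded pending []; in_txn=False
Op 5: BEGIN: in_txn=True, pending={}
Op 6: UPDATE d=30 (pending; pending now {d=30})
Op 7: ROLLBACK: discarded pending ['d']; in_txn=False
Op 8: UPDATE e=8 (auto-commit; committed e=8)
ROLLBACK at op 7 discards: ['d']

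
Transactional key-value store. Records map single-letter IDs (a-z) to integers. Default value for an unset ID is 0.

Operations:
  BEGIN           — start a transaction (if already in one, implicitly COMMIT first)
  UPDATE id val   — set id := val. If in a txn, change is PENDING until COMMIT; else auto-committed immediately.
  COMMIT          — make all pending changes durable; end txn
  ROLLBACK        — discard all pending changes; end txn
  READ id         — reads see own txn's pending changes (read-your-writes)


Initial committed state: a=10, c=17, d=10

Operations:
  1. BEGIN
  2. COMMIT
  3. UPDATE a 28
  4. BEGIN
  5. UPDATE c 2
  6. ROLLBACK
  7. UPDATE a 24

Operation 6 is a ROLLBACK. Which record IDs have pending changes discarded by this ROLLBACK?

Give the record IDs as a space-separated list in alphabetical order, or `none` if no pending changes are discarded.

Answer: c

Derivation:
Initial committed: {a=10, c=17, d=10}
Op 1: BEGIN: in_txn=True, pending={}
Op 2: COMMIT: merged [] into committed; committed now {a=10, c=17, d=10}
Op 3: UPDATE a=28 (auto-commit; committed a=28)
Op 4: BEGIN: in_txn=True, pending={}
Op 5: UPDATE c=2 (pending; pending now {c=2})
Op 6: ROLLBACK: discarded pending ['c']; in_txn=False
Op 7: UPDATE a=24 (auto-commit; committed a=24)
ROLLBACK at op 6 discards: ['c']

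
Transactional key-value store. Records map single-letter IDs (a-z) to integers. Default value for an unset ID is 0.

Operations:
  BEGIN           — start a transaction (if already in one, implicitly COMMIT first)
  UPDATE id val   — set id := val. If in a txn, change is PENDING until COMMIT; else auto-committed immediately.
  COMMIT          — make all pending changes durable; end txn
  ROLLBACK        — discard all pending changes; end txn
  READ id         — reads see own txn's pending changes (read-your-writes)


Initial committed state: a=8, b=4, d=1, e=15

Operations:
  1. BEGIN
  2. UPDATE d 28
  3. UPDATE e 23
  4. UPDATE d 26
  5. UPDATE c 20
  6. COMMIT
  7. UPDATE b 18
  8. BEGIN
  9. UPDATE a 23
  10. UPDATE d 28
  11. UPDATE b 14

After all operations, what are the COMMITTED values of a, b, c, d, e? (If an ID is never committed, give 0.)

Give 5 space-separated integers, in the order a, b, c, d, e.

Initial committed: {a=8, b=4, d=1, e=15}
Op 1: BEGIN: in_txn=True, pending={}
Op 2: UPDATE d=28 (pending; pending now {d=28})
Op 3: UPDATE e=23 (pending; pending now {d=28, e=23})
Op 4: UPDATE d=26 (pending; pending now {d=26, e=23})
Op 5: UPDATE c=20 (pending; pending now {c=20, d=26, e=23})
Op 6: COMMIT: merged ['c', 'd', 'e'] into committed; committed now {a=8, b=4, c=20, d=26, e=23}
Op 7: UPDATE b=18 (auto-commit; committed b=18)
Op 8: BEGIN: in_txn=True, pending={}
Op 9: UPDATE a=23 (pending; pending now {a=23})
Op 10: UPDATE d=28 (pending; pending now {a=23, d=28})
Op 11: UPDATE b=14 (pending; pending now {a=23, b=14, d=28})
Final committed: {a=8, b=18, c=20, d=26, e=23}

Answer: 8 18 20 26 23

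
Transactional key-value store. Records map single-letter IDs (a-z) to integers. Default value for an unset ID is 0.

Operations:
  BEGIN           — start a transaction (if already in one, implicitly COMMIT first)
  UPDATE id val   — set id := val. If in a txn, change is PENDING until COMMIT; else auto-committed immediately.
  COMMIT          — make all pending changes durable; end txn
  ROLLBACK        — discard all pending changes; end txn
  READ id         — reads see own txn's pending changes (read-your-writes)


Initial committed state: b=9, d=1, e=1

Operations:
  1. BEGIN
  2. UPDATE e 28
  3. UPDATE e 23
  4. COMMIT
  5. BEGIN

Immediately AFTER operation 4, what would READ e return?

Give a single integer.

Answer: 23

Derivation:
Initial committed: {b=9, d=1, e=1}
Op 1: BEGIN: in_txn=True, pending={}
Op 2: UPDATE e=28 (pending; pending now {e=28})
Op 3: UPDATE e=23 (pending; pending now {e=23})
Op 4: COMMIT: merged ['e'] into committed; committed now {b=9, d=1, e=23}
After op 4: visible(e) = 23 (pending={}, committed={b=9, d=1, e=23})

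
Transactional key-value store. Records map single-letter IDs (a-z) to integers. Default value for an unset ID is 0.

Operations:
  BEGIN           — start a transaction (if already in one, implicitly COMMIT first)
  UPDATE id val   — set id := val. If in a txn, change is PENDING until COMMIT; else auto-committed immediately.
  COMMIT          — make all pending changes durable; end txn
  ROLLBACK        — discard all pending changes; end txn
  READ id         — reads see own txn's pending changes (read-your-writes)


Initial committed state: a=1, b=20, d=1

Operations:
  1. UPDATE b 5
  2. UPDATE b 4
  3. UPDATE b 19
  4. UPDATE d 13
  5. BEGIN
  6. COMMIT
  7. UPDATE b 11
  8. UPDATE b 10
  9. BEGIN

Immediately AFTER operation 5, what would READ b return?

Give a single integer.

Answer: 19

Derivation:
Initial committed: {a=1, b=20, d=1}
Op 1: UPDATE b=5 (auto-commit; committed b=5)
Op 2: UPDATE b=4 (auto-commit; committed b=4)
Op 3: UPDATE b=19 (auto-commit; committed b=19)
Op 4: UPDATE d=13 (auto-commit; committed d=13)
Op 5: BEGIN: in_txn=True, pending={}
After op 5: visible(b) = 19 (pending={}, committed={a=1, b=19, d=13})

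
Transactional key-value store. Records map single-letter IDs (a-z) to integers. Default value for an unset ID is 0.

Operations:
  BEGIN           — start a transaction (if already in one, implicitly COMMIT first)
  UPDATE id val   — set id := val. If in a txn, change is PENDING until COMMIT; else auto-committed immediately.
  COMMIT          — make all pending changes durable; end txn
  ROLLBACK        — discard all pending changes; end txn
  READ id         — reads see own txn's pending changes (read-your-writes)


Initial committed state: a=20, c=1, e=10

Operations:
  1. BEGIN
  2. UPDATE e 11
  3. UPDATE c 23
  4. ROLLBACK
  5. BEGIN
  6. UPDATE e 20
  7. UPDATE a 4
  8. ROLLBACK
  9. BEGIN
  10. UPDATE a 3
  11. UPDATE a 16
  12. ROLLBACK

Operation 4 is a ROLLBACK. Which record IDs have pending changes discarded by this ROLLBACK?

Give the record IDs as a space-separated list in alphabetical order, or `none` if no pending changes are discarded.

Answer: c e

Derivation:
Initial committed: {a=20, c=1, e=10}
Op 1: BEGIN: in_txn=True, pending={}
Op 2: UPDATE e=11 (pending; pending now {e=11})
Op 3: UPDATE c=23 (pending; pending now {c=23, e=11})
Op 4: ROLLBACK: discarded pending ['c', 'e']; in_txn=False
Op 5: BEGIN: in_txn=True, pending={}
Op 6: UPDATE e=20 (pending; pending now {e=20})
Op 7: UPDATE a=4 (pending; pending now {a=4, e=20})
Op 8: ROLLBACK: discarded pending ['a', 'e']; in_txn=False
Op 9: BEGIN: in_txn=True, pending={}
Op 10: UPDATE a=3 (pending; pending now {a=3})
Op 11: UPDATE a=16 (pending; pending now {a=16})
Op 12: ROLLBACK: discarded pending ['a']; in_txn=False
ROLLBACK at op 4 discards: ['c', 'e']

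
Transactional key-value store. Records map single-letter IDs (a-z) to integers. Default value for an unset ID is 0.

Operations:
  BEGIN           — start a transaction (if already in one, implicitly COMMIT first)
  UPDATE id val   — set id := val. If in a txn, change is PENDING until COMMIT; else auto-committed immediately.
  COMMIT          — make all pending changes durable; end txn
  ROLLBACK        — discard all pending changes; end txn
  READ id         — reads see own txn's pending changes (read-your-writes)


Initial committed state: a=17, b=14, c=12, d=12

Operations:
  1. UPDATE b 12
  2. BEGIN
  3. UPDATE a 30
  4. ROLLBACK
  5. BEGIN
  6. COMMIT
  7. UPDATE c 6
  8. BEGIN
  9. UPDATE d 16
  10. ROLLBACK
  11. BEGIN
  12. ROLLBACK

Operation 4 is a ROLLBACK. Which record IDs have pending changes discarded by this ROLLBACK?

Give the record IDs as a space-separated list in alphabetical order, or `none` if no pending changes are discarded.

Answer: a

Derivation:
Initial committed: {a=17, b=14, c=12, d=12}
Op 1: UPDATE b=12 (auto-commit; committed b=12)
Op 2: BEGIN: in_txn=True, pending={}
Op 3: UPDATE a=30 (pending; pending now {a=30})
Op 4: ROLLBACK: discarded pending ['a']; in_txn=False
Op 5: BEGIN: in_txn=True, pending={}
Op 6: COMMIT: merged [] into committed; committed now {a=17, b=12, c=12, d=12}
Op 7: UPDATE c=6 (auto-commit; committed c=6)
Op 8: BEGIN: in_txn=True, pending={}
Op 9: UPDATE d=16 (pending; pending now {d=16})
Op 10: ROLLBACK: discarded pending ['d']; in_txn=False
Op 11: BEGIN: in_txn=True, pending={}
Op 12: ROLLBACK: discarded pending []; in_txn=False
ROLLBACK at op 4 discards: ['a']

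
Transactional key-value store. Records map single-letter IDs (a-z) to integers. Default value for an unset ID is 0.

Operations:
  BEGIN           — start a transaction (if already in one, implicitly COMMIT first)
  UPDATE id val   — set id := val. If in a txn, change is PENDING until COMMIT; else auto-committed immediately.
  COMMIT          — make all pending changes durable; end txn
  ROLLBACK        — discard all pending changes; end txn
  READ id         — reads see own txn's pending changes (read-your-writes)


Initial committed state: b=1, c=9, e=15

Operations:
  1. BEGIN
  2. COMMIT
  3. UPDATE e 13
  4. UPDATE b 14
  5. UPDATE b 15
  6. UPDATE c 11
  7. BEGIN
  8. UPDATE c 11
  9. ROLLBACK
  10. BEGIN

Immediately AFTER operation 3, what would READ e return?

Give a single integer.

Answer: 13

Derivation:
Initial committed: {b=1, c=9, e=15}
Op 1: BEGIN: in_txn=True, pending={}
Op 2: COMMIT: merged [] into committed; committed now {b=1, c=9, e=15}
Op 3: UPDATE e=13 (auto-commit; committed e=13)
After op 3: visible(e) = 13 (pending={}, committed={b=1, c=9, e=13})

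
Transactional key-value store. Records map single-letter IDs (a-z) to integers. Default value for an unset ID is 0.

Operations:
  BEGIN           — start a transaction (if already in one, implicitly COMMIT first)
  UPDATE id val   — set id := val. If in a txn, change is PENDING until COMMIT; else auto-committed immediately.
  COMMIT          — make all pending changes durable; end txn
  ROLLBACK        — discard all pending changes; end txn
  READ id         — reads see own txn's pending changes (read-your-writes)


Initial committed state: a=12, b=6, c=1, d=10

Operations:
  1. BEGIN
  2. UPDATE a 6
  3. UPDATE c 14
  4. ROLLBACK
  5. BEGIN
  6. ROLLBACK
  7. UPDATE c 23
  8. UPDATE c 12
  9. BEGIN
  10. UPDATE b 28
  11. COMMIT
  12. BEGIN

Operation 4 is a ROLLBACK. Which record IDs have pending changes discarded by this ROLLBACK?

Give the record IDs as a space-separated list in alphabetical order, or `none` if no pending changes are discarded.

Answer: a c

Derivation:
Initial committed: {a=12, b=6, c=1, d=10}
Op 1: BEGIN: in_txn=True, pending={}
Op 2: UPDATE a=6 (pending; pending now {a=6})
Op 3: UPDATE c=14 (pending; pending now {a=6, c=14})
Op 4: ROLLBACK: discarded pending ['a', 'c']; in_txn=False
Op 5: BEGIN: in_txn=True, pending={}
Op 6: ROLLBACK: discarded pending []; in_txn=False
Op 7: UPDATE c=23 (auto-commit; committed c=23)
Op 8: UPDATE c=12 (auto-commit; committed c=12)
Op 9: BEGIN: in_txn=True, pending={}
Op 10: UPDATE b=28 (pending; pending now {b=28})
Op 11: COMMIT: merged ['b'] into committed; committed now {a=12, b=28, c=12, d=10}
Op 12: BEGIN: in_txn=True, pending={}
ROLLBACK at op 4 discards: ['a', 'c']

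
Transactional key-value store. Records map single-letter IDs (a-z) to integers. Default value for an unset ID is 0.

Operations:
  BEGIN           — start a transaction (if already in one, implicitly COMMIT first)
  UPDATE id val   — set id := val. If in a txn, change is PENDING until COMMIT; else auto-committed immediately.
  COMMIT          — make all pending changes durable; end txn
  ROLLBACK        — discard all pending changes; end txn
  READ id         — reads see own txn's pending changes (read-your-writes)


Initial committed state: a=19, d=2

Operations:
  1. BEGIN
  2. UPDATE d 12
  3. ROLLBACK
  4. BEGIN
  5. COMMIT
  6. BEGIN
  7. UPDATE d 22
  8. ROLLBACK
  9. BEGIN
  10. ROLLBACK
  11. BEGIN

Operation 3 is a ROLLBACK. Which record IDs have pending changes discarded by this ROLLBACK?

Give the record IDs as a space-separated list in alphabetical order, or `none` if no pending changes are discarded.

Initial committed: {a=19, d=2}
Op 1: BEGIN: in_txn=True, pending={}
Op 2: UPDATE d=12 (pending; pending now {d=12})
Op 3: ROLLBACK: discarded pending ['d']; in_txn=False
Op 4: BEGIN: in_txn=True, pending={}
Op 5: COMMIT: merged [] into committed; committed now {a=19, d=2}
Op 6: BEGIN: in_txn=True, pending={}
Op 7: UPDATE d=22 (pending; pending now {d=22})
Op 8: ROLLBACK: discarded pending ['d']; in_txn=False
Op 9: BEGIN: in_txn=True, pending={}
Op 10: ROLLBACK: discarded pending []; in_txn=False
Op 11: BEGIN: in_txn=True, pending={}
ROLLBACK at op 3 discards: ['d']

Answer: d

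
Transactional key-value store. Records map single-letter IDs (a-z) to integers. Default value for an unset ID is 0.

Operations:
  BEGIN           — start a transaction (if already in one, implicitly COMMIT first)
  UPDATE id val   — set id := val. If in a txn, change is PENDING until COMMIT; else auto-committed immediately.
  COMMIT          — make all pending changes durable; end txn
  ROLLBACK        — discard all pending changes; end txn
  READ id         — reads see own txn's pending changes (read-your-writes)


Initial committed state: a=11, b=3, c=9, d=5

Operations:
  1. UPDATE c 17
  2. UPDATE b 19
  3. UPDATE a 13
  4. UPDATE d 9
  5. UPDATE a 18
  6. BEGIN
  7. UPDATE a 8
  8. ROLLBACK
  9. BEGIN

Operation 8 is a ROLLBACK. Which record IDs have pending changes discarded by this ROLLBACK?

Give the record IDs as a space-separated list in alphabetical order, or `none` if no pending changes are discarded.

Answer: a

Derivation:
Initial committed: {a=11, b=3, c=9, d=5}
Op 1: UPDATE c=17 (auto-commit; committed c=17)
Op 2: UPDATE b=19 (auto-commit; committed b=19)
Op 3: UPDATE a=13 (auto-commit; committed a=13)
Op 4: UPDATE d=9 (auto-commit; committed d=9)
Op 5: UPDATE a=18 (auto-commit; committed a=18)
Op 6: BEGIN: in_txn=True, pending={}
Op 7: UPDATE a=8 (pending; pending now {a=8})
Op 8: ROLLBACK: discarded pending ['a']; in_txn=False
Op 9: BEGIN: in_txn=True, pending={}
ROLLBACK at op 8 discards: ['a']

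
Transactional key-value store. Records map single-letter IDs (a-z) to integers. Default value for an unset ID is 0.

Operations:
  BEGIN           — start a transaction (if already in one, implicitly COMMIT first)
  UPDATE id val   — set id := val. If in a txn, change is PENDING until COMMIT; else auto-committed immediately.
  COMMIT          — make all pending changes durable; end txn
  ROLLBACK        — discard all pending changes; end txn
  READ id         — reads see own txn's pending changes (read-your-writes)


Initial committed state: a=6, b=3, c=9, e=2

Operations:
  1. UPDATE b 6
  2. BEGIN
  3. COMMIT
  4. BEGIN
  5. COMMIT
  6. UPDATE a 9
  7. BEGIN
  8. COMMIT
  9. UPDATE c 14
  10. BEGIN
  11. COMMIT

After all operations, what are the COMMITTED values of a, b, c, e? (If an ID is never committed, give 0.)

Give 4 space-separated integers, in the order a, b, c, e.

Initial committed: {a=6, b=3, c=9, e=2}
Op 1: UPDATE b=6 (auto-commit; committed b=6)
Op 2: BEGIN: in_txn=True, pending={}
Op 3: COMMIT: merged [] into committed; committed now {a=6, b=6, c=9, e=2}
Op 4: BEGIN: in_txn=True, pending={}
Op 5: COMMIT: merged [] into committed; committed now {a=6, b=6, c=9, e=2}
Op 6: UPDATE a=9 (auto-commit; committed a=9)
Op 7: BEGIN: in_txn=True, pending={}
Op 8: COMMIT: merged [] into committed; committed now {a=9, b=6, c=9, e=2}
Op 9: UPDATE c=14 (auto-commit; committed c=14)
Op 10: BEGIN: in_txn=True, pending={}
Op 11: COMMIT: merged [] into committed; committed now {a=9, b=6, c=14, e=2}
Final committed: {a=9, b=6, c=14, e=2}

Answer: 9 6 14 2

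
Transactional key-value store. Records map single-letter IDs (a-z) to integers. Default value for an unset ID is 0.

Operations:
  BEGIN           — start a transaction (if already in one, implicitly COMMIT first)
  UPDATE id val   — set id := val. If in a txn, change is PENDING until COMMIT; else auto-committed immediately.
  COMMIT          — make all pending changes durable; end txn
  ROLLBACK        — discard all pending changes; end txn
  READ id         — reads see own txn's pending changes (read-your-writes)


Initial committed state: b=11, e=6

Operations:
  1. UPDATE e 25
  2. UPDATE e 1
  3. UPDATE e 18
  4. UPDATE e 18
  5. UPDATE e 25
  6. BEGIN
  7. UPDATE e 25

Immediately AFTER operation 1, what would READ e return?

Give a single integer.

Initial committed: {b=11, e=6}
Op 1: UPDATE e=25 (auto-commit; committed e=25)
After op 1: visible(e) = 25 (pending={}, committed={b=11, e=25})

Answer: 25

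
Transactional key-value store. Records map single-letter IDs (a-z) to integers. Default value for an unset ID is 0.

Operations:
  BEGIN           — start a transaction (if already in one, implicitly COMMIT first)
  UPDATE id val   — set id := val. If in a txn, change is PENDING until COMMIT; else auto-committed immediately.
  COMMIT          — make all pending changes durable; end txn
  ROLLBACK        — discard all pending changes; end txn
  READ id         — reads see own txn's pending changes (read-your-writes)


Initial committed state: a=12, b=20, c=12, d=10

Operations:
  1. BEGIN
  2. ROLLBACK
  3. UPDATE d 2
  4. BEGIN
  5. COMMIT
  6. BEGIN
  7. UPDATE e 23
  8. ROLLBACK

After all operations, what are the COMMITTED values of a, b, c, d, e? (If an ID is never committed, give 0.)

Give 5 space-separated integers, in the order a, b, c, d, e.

Answer: 12 20 12 2 0

Derivation:
Initial committed: {a=12, b=20, c=12, d=10}
Op 1: BEGIN: in_txn=True, pending={}
Op 2: ROLLBACK: discarded pending []; in_txn=False
Op 3: UPDATE d=2 (auto-commit; committed d=2)
Op 4: BEGIN: in_txn=True, pending={}
Op 5: COMMIT: merged [] into committed; committed now {a=12, b=20, c=12, d=2}
Op 6: BEGIN: in_txn=True, pending={}
Op 7: UPDATE e=23 (pending; pending now {e=23})
Op 8: ROLLBACK: discarded pending ['e']; in_txn=False
Final committed: {a=12, b=20, c=12, d=2}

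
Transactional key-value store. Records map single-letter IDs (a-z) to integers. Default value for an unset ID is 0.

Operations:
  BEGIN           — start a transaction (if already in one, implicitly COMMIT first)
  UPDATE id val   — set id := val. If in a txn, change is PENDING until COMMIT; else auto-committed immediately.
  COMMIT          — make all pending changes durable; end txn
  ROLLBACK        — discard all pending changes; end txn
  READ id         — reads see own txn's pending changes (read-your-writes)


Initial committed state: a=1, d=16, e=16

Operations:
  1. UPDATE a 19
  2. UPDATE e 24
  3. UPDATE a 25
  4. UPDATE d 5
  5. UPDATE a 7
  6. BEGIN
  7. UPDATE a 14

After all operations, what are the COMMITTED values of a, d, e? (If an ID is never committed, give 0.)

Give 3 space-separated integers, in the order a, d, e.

Initial committed: {a=1, d=16, e=16}
Op 1: UPDATE a=19 (auto-commit; committed a=19)
Op 2: UPDATE e=24 (auto-commit; committed e=24)
Op 3: UPDATE a=25 (auto-commit; committed a=25)
Op 4: UPDATE d=5 (auto-commit; committed d=5)
Op 5: UPDATE a=7 (auto-commit; committed a=7)
Op 6: BEGIN: in_txn=True, pending={}
Op 7: UPDATE a=14 (pending; pending now {a=14})
Final committed: {a=7, d=5, e=24}

Answer: 7 5 24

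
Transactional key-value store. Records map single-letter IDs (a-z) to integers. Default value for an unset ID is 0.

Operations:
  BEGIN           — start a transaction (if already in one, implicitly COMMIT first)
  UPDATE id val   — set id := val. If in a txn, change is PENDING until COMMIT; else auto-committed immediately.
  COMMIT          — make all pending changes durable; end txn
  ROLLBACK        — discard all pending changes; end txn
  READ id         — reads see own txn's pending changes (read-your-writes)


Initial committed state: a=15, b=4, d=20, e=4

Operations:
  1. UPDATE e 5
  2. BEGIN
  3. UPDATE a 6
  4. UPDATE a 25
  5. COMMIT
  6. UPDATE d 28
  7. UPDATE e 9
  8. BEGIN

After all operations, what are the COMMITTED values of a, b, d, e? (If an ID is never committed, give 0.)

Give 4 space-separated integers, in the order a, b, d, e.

Answer: 25 4 28 9

Derivation:
Initial committed: {a=15, b=4, d=20, e=4}
Op 1: UPDATE e=5 (auto-commit; committed e=5)
Op 2: BEGIN: in_txn=True, pending={}
Op 3: UPDATE a=6 (pending; pending now {a=6})
Op 4: UPDATE a=25 (pending; pending now {a=25})
Op 5: COMMIT: merged ['a'] into committed; committed now {a=25, b=4, d=20, e=5}
Op 6: UPDATE d=28 (auto-commit; committed d=28)
Op 7: UPDATE e=9 (auto-commit; committed e=9)
Op 8: BEGIN: in_txn=True, pending={}
Final committed: {a=25, b=4, d=28, e=9}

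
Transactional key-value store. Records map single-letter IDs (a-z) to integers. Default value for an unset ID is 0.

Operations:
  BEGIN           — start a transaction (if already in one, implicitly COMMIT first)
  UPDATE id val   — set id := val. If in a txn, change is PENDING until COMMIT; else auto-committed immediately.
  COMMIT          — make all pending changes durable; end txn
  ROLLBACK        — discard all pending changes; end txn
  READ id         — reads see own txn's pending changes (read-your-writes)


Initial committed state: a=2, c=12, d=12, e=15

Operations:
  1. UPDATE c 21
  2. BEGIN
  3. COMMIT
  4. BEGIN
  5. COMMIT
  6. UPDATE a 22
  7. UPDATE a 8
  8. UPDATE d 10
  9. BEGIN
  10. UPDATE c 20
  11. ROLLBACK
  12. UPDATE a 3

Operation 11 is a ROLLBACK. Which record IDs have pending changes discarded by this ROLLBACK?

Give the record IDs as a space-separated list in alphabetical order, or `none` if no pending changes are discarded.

Initial committed: {a=2, c=12, d=12, e=15}
Op 1: UPDATE c=21 (auto-commit; committed c=21)
Op 2: BEGIN: in_txn=True, pending={}
Op 3: COMMIT: merged [] into committed; committed now {a=2, c=21, d=12, e=15}
Op 4: BEGIN: in_txn=True, pending={}
Op 5: COMMIT: merged [] into committed; committed now {a=2, c=21, d=12, e=15}
Op 6: UPDATE a=22 (auto-commit; committed a=22)
Op 7: UPDATE a=8 (auto-commit; committed a=8)
Op 8: UPDATE d=10 (auto-commit; committed d=10)
Op 9: BEGIN: in_txn=True, pending={}
Op 10: UPDATE c=20 (pending; pending now {c=20})
Op 11: ROLLBACK: discarded pending ['c']; in_txn=False
Op 12: UPDATE a=3 (auto-commit; committed a=3)
ROLLBACK at op 11 discards: ['c']

Answer: c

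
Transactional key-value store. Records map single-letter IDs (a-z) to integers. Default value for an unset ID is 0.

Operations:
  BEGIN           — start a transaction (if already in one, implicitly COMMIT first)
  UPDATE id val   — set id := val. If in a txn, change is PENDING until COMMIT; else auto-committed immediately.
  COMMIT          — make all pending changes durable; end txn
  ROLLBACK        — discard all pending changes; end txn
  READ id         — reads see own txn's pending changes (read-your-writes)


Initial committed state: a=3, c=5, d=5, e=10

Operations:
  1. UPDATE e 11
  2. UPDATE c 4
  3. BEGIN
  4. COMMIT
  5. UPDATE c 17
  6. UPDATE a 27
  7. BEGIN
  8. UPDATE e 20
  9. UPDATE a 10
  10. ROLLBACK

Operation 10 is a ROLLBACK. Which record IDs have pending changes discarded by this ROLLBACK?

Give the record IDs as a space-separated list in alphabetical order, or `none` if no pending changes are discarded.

Initial committed: {a=3, c=5, d=5, e=10}
Op 1: UPDATE e=11 (auto-commit; committed e=11)
Op 2: UPDATE c=4 (auto-commit; committed c=4)
Op 3: BEGIN: in_txn=True, pending={}
Op 4: COMMIT: merged [] into committed; committed now {a=3, c=4, d=5, e=11}
Op 5: UPDATE c=17 (auto-commit; committed c=17)
Op 6: UPDATE a=27 (auto-commit; committed a=27)
Op 7: BEGIN: in_txn=True, pending={}
Op 8: UPDATE e=20 (pending; pending now {e=20})
Op 9: UPDATE a=10 (pending; pending now {a=10, e=20})
Op 10: ROLLBACK: discarded pending ['a', 'e']; in_txn=False
ROLLBACK at op 10 discards: ['a', 'e']

Answer: a e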